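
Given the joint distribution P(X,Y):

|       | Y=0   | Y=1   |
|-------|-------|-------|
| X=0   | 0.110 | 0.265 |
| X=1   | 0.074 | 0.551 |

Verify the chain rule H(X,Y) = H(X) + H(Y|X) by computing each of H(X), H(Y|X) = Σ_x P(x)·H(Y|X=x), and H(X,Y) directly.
H(X) = 0.9544 bits, H(Y|X) = 0.6553 bits, H(X,Y) = 1.6098 bits

Marginal of X (row sums):
  P(X=0) = 0.110 + 0.265 = 0.375
  P(X=1) = 0.074 + 0.551 = 0.625
H(X) = -[0.375·log₂(0.375) + 0.625·log₂(0.625)]
  = 0.5306 + 0.4238 = 0.9544 bits

H(Y|X) = Σ_x P(x)·H(Y|X=x):
  X=0: P(X=0) = 0.375, P(Y|X=0) = (22/75, 53/75) → H(Y|X=0) = 0.8730
  X=1: P(X=1) = 0.625, P(Y|X=1) = (74/625, 551/625) → H(Y|X=1) = 0.5247
H(Y|X) = 0.375·0.8730 + 0.625·0.5247 = 0.6553 bits

H(X,Y) = -Σ_{x,y} P(x,y) log₂ P(x,y). Per-cell terms -P(x,y)·log₂P(x,y):
  X=0: 0.3503, 0.5077
  X=1: 0.2780, 0.4738
Sum of the 4 terms: H(X,Y) = 1.6098 bits

Chain rule check:
  H(X) + H(Y|X) = 0.9544 + 0.6553 = 1.6097 bits
  H(X,Y) = 1.6098 bits
✓ Chain rule verified (Δ = 0.0001 is 4-dp rounding noise: each of the three values was rounded independently).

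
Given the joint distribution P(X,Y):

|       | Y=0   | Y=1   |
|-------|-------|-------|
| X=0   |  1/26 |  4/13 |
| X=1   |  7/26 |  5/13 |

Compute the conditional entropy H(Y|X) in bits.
0.8133 bits

H(Y|X) = H(X,Y) - H(X)

H(X,Y) = -Σ_{x,y} P(x,y) log₂ P(x,y). Per-cell terms -P(x,y)·log₂P(x,y):
  X=0: 0.1808, 0.5232
  X=1: 0.5097, 0.5302
Sum of the 4 terms: H(X,Y) = 1.7439 bits

Marginal of X (row sums):
  P(X=0) = 1/26 + 4/13 = 9/26
  P(X=1) = 7/26 + 5/13 = 17/26
H(X) = -[(9/26)·log₂(9/26) + (17/26)·log₂(17/26)]
  = 0.5298 + 0.4008 = 0.9306 bits

H(Y|X) = H(X,Y) - H(X) = 1.7439 - 0.9306 = 0.8133 bits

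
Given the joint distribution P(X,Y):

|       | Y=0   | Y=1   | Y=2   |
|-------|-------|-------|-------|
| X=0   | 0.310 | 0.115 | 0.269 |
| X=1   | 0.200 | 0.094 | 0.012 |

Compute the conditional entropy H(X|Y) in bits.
0.7718 bits

H(X|Y) = H(X,Y) - H(Y)

H(X,Y) = -Σ_{x,y} P(x,y) log₂ P(x,y). Per-cell terms -P(x,y)·log₂P(x,y):
  X=0: 0.523795, 0.358834, 0.509573
  X=1: 0.464386, 0.320652, 0.076570
Sum of the 6 terms: H(X,Y) = 2.25381 bits

Marginal of Y (column sums):
  P(Y=0) = 0.310 + 0.200 = 0.510
  P(Y=1) = 0.115 + 0.094 = 0.209
  P(Y=2) = 0.269 + 0.012 = 0.281
H(Y) = -[0.510·log₂(0.510) + 0.209·log₂(0.209) + 0.281·log₂(0.281)]
  = 0.495430 + 0.472011 + 0.514612 = 1.48205 bits

H(X|Y) = H(X,Y) - H(Y) = 2.25381 - 1.48205 = 0.7718 bits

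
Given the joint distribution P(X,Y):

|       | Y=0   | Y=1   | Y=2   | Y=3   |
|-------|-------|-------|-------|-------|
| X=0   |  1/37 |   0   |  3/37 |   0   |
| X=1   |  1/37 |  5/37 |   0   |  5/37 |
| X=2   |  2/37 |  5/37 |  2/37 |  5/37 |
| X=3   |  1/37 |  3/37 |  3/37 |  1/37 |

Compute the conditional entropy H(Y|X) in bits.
1.5852 bits

H(Y|X) = H(X,Y) - H(X)

H(X,Y) = -Σ_{x,y} P(x,y) log₂ P(x,y). Per-cell terms -P(x,y)·log₂P(x,y):
  X=0: 0.1408, 0.0000, 0.2939, 0.0000
  X=1: 0.1408, 0.3902, 0.0000, 0.3902
  X=2: 0.2275, 0.3902, 0.2275, 0.3902
  X=3: 0.1408, 0.2939, 0.2939, 0.1408
  (cells with P = 0 contribute 0)
Sum of the 16 terms: H(X,Y) = 3.4607 bits

Marginal of X (row sums):
  P(X=0) = 1/37 + 0 + 3/37 + 0 = 4/37
  P(X=1) = 1/37 + 5/37 + 0 + 5/37 = 11/37
  P(X=2) = 2/37 + 5/37 + 2/37 + 5/37 = 14/37
  P(X=3) = 1/37 + 3/37 + 3/37 + 1/37 = 8/37
H(X) = -[(4/37)·log₂(4/37) + (11/37)·log₂(11/37) + (14/37)·log₂(14/37) + (8/37)·log₂(8/37)]
  = 0.3470 + 0.5203 + 0.5305 + 0.4777 = 1.8755 bits

H(Y|X) = H(X,Y) - H(X) = 3.4607 - 1.8755 = 1.5852 bits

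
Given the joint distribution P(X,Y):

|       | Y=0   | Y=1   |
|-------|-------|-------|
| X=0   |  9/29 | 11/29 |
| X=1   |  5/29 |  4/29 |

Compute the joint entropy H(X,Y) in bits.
1.8858 bits

H(X,Y) = -Σ_{x,y} P(x,y) log₂ P(x,y). Per-cell terms -P(x,y)·log₂P(x,y):
  X=0: 0.52388, 0.53048
  X=1: 0.43725, 0.39420
Sum of the 4 terms: H(X,Y) = 1.8858 bits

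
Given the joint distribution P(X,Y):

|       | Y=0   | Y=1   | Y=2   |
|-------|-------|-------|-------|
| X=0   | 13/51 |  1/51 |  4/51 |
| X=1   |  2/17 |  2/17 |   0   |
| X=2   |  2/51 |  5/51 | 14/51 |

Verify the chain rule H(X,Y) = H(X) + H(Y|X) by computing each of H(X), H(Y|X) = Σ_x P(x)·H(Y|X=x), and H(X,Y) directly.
H(X) = 1.5486 bits, H(Y|X) = 1.1035 bits, H(X,Y) = 2.6521 bits

Marginal of X (row sums):
  P(X=0) = 13/51 + 1/51 + 4/51 = 6/17
  P(X=1) = 2/17 + 2/17 + 0 = 4/17
  P(X=2) = 2/51 + 5/51 + 14/51 = 7/17
H(X) = -[(6/17)·log₂(6/17) + (4/17)·log₂(4/17) + (7/17)·log₂(7/17)]
  = 0.53029 + 0.49117 + 0.52710 = 1.5486 bits

H(Y|X) = Σ_x P(x)·H(Y|X=x):
  X=0: P(X=0) = 6/17, P(Y|X=0) = (13/18, 1/18, 2/9) → H(Y|X=0) = 1.05294
  X=1: P(X=1) = 4/17, P(Y|X=1) = (1/2, 1/2, 0) → H(Y|X=1) = 1.00000
  X=2: P(X=2) = 7/17, P(Y|X=2) = (2/21, 5/21, 2/3) → H(Y|X=2) = 1.20600
H(Y|X) = (6/17)·1.05294 + (4/17)·1.00000 + (7/17)·1.20600 = 1.1035 bits

H(X,Y) = -Σ_{x,y} P(x,y) log₂ P(x,y). Per-cell terms -P(x,y)·log₂P(x,y):
  X=0: 0.50266, 0.11122, 0.28803
  X=1: 0.36323, 0.36323, 0.00000
  X=2: 0.18323, 0.32848, 0.51198
  (cells with P = 0 contribute 0)
Sum of the 9 terms: H(X,Y) = 2.6521 bits

Chain rule check:
  H(X) + H(Y|X) = 1.5486 + 1.1035 = 2.6521 bits
  H(X,Y) = 2.6521 bits
✓ Chain rule verified.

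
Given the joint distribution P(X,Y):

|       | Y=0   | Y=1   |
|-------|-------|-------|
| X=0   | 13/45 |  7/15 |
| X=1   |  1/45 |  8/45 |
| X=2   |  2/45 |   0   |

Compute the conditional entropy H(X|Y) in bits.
0.8564 bits

H(X|Y) = H(X,Y) - H(Y)

H(X,Y) = -Σ_{x,y} P(x,y) log₂ P(x,y). Per-cell terms -P(x,y)·log₂P(x,y):
  X=0: 0.51752, 0.51312
  X=1: 0.12204, 0.44300
  X=2: 0.19964, 0.00000
  (cells with P = 0 contribute 0)
Sum of the 6 terms: H(X,Y) = 1.7953 bits

Marginal of Y (column sums):
  P(Y=0) = 13/45 + 1/45 + 2/45 = 16/45
  P(Y=1) = 7/15 + 8/45 + 0 = 29/45
H(Y) = -[(16/45)·log₂(16/45) + (29/45)·log₂(29/45)]
  = 0.53044 + 0.40850 = 0.9389 bits

H(X|Y) = H(X,Y) - H(Y) = 1.7953 - 0.9389 = 0.8564 bits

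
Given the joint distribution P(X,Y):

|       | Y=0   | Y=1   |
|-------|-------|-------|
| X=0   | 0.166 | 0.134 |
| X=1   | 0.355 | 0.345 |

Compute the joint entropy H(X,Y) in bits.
1.8787 bits

H(X,Y) = -Σ_{x,y} P(x,y) log₂ P(x,y). Per-cell terms -P(x,y)·log₂P(x,y):
  X=0: 0.43006, 0.38856
  X=1: 0.53041, 0.52969
Sum of the 4 terms: H(X,Y) = 1.8787 bits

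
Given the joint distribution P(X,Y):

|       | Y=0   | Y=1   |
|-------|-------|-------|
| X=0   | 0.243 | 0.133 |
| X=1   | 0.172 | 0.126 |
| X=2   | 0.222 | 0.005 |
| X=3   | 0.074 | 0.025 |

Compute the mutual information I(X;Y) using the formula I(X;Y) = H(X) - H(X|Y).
0.1068 bits

I(X;Y) = H(X) - H(X|Y)

Marginal of X (row sums):
  P(X=0) = 0.243 + 0.133 = 0.376
  P(X=1) = 0.172 + 0.126 = 0.298
  P(X=2) = 0.222 + 0.005 = 0.227
  P(X=3) = 0.074 + 0.025 = 0.099
H(X) = -[0.376·log₂(0.376) + 0.298·log₂(0.298) + 0.227·log₂(0.227) + 0.099·log₂(0.099)]
  = 0.5306095 + 0.5204915 + 0.4856065 + 0.3303063 = 1.867014 bits

Marginal of Y (column sums):
  P(Y=0) = 0.243 + 0.172 + 0.222 + 0.074 = 0.711
  P(Y=1) = 0.133 + 0.126 + 0.005 + 0.025 = 0.289
H(X|Y) = Σ_y P(y)·H(X|Y=y):
  Y=0: P(Y=0) = 0.711, P(X|Y=0) = (27/79, 172/711, 74/237, 74/711) → H(X|Y=0) = 1.8887453
  Y=1: P(Y=1) = 0.289, P(X|Y=1) = (133/289, 126/289, 5/289, 25/289) → H(X|Y=1) = 1.4441441
H(X|Y) = 0.711·1.8887453 + 0.289·1.4441441 = 1.760256 bits

I(X;Y) = H(X) - H(X|Y) = 1.867014 - 1.760256 = 0.1068 bits

Cross-check via I(X;Y) = H(X) + H(Y) - H(X,Y): computing H(Y) from the column sums and H(X,Y) from the 8 cells in the same way gives H(Y) = 0.867426 bits and H(X,Y) = 2.627682 bits, so
I(X;Y) = 1.867014 + 0.867426 - 2.627682 = 0.1068 bits ✓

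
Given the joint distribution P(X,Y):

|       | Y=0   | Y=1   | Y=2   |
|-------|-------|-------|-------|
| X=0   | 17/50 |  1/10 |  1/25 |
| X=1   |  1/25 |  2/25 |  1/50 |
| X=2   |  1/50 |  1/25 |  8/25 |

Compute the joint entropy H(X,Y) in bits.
2.4619 bits

H(X,Y) = -Σ_{x,y} P(x,y) log₂ P(x,y). Per-cell terms -P(x,y)·log₂P(x,y):
  X=0: 0.52917, 0.33219, 0.18575
  X=1: 0.18575, 0.29151, 0.11288
  X=2: 0.11288, 0.18575, 0.52603
Sum of the 9 terms: H(X,Y) = 2.4619 bits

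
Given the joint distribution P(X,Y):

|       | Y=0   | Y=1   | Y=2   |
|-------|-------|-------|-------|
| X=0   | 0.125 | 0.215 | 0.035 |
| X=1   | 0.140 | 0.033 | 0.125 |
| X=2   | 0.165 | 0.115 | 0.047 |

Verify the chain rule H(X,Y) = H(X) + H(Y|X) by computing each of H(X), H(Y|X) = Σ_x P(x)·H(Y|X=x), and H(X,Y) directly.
H(X) = 1.5785 bits, H(Y|X) = 1.3722 bits, H(X,Y) = 2.9506 bits

Marginal of X (row sums):
  P(X=0) = 0.125 + 0.215 + 0.035 = 0.375
  P(X=1) = 0.140 + 0.033 + 0.125 = 0.298
  P(X=2) = 0.165 + 0.115 + 0.047 = 0.327
H(X) = -[0.375·log₂(0.375) + 0.298·log₂(0.298) + 0.327·log₂(0.327)]
  = 0.530639 + 0.520491 + 0.527332 = 1.5785 bits

H(Y|X) = Σ_x P(x)·H(Y|X=x):
  X=0: P(X=0) = 0.375, P(Y|X=0) = (1/3, 43/75, 7/75) → H(Y|X=0) = 1.307788
  X=1: P(X=1) = 0.298, P(Y|X=1) = (70/149, 33/298, 125/298) → H(Y|X=1) = 1.389344
  X=2: P(X=2) = 0.327, P(Y|X=2) = (55/109, 115/327, 47/327) → H(Y|X=2) = 1.430394
H(Y|X) = 0.375·1.307788 + 0.298·1.389344 + 0.327·1.430394 = 1.3722 bits

H(X,Y) = -Σ_{x,y} P(x,y) log₂ P(x,y). Per-cell terms -P(x,y)·log₂P(x,y):
  X=0: 0.375000, 0.476782, 0.169278
  X=1: 0.397110, 0.162406, 0.375000
  X=2: 0.428911, 0.358834, 0.207326
Sum of the 9 terms: H(X,Y) = 2.9506 bits

Chain rule check:
  H(X) + H(Y|X) = 1.5785 + 1.3722 = 2.9507 bits
  H(X,Y) = 2.9506 bits
✓ Chain rule verified (Δ = 0.0001 is 4-dp rounding noise: each of the three values was rounded independently).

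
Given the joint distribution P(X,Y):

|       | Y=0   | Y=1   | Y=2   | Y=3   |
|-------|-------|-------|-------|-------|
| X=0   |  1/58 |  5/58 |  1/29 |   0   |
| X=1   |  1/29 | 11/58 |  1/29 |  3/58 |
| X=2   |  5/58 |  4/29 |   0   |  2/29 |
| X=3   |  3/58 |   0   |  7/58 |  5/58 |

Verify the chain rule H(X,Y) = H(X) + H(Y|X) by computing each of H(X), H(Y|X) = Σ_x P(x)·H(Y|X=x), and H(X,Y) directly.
H(X) = 1.9416 bits, H(Y|X) = 1.5018 bits, H(X,Y) = 3.4434 bits

Marginal of X (row sums):
  P(X=0) = 1/58 + 5/58 + 1/29 + 0 = 4/29
  P(X=1) = 1/29 + 11/58 + 1/29 + 3/58 = 9/29
  P(X=2) = 5/58 + 4/29 + 0 + 2/29 = 17/58
  P(X=3) = 3/58 + 0 + 7/58 + 5/58 = 15/58
H(X) = -[(4/29)·log₂(4/29) + (9/29)·log₂(9/29) + (17/58)·log₂(17/58) + (15/58)·log₂(15/58)]
  = 0.39420 + 0.52388 + 0.51894 + 0.50459 = 1.9416 bits

H(Y|X) = Σ_x P(x)·H(Y|X=x):
  X=0: P(X=0) = 4/29, P(Y|X=0) = (1/8, 5/8, 1/4, 0) → H(Y|X=0) = 1.29879
  X=1: P(X=1) = 9/29, P(Y|X=1) = (1/9, 11/18, 1/9, 1/6) → H(Y|X=1) = 1.56945
  X=2: P(X=2) = 17/58, P(Y|X=2) = (5/17, 8/17, 0, 4/17) → H(Y|X=2) = 1.52219
  X=3: P(X=3) = 15/58, P(Y|X=3) = (1/5, 0, 7/15, 1/3) → H(Y|X=3) = 1.50582
H(Y|X) = (4/29)·1.29879 + (9/29)·1.56945 + (17/58)·1.52219 + (15/58)·1.50582 = 1.5018 bits

H(X,Y) = -Σ_{x,y} P(x,y) log₂ P(x,y). Per-cell terms -P(x,y)·log₂P(x,y):
  X=0: 0.10100, 0.30483, 0.16752, 0.00000
  X=1: 0.16752, 0.45490, 0.16752, 0.22102
  X=2: 0.30483, 0.39420, 0.00000, 0.26607
  X=3: 0.22102, 0.00000, 0.36818, 0.30483
  (cells with P = 0 contribute 0)
Sum of the 16 terms: H(X,Y) = 3.4434 bits

Chain rule check:
  H(X) + H(Y|X) = 1.9416 + 1.5018 = 3.4434 bits
  H(X,Y) = 3.4434 bits
✓ Chain rule verified.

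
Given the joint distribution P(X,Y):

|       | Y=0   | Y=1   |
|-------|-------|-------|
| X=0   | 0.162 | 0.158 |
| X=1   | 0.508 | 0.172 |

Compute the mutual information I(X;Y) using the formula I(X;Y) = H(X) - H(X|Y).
0.0401 bits

I(X;Y) = H(X) - H(X|Y)

Marginal of X (row sums):
  P(X=0) = 0.162 + 0.158 = 0.320
  P(X=1) = 0.508 + 0.172 = 0.680
H(X) = -[0.320·log₂(0.320) + 0.680·log₂(0.680)]
  = 0.526034 + 0.378347 = 0.904381 bits

Marginal of Y (column sums):
  P(Y=0) = 0.162 + 0.508 = 0.670
  P(Y=1) = 0.158 + 0.172 = 0.330
H(X|Y) = Σ_y P(y)·H(X|Y=y):
  Y=0: P(Y=0) = 0.670, P(X|Y=0) = (81/335, 254/335) → H(X|Y=0) = 0.798006
  Y=1: P(Y=1) = 0.330, P(X|Y=1) = (79/165, 86/165) → H(X|Y=1) = 0.998701
H(X|Y) = 0.670·0.798006 + 0.330·0.998701 = 0.864235 bits

I(X;Y) = H(X) - H(X|Y) = 0.904381 - 0.864235 = 0.0401 bits

Cross-check via I(X;Y) = H(X) + H(Y) - H(X,Y): computing H(Y) from the column sums and H(X,Y) from the 4 cells in the same way gives H(Y) = 0.914926 bits and H(X,Y) = 1.779162 bits, so
I(X;Y) = 0.904381 + 0.914926 - 1.779162 = 0.0401 bits ✓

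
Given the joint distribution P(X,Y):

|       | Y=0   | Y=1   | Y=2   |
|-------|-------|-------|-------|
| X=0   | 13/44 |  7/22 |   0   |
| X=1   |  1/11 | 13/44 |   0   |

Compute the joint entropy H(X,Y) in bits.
1.8796 bits

H(X,Y) = -Σ_{x,y} P(x,y) log₂ P(x,y). Per-cell terms -P(x,y)·log₂P(x,y):
  X=0: 0.5197, 0.5257, 0.0000
  X=1: 0.3145, 0.5197, 0.0000
  (cells with P = 0 contribute 0)
Sum of the 6 terms: H(X,Y) = 1.8796 bits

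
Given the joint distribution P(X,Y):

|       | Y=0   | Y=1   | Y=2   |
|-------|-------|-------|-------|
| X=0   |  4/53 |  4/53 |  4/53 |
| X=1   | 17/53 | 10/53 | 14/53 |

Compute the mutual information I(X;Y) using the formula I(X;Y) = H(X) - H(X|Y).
0.0058 bits

I(X;Y) = H(X) - H(X|Y)

Marginal of X (row sums):
  P(X=0) = 4/53 + 4/53 + 4/53 = 12/53
  P(X=1) = 17/53 + 10/53 + 14/53 = 41/53
H(X) = -[(12/53)·log₂(12/53) + (41/53)·log₂(41/53)]
  = 0.48520 + 0.28651 = 0.77171 bits

Marginal of Y (column sums):
  P(Y=0) = 4/53 + 17/53 = 21/53
  P(Y=1) = 4/53 + 10/53 = 14/53
  P(Y=2) = 4/53 + 14/53 = 18/53
H(X|Y) = Σ_y P(y)·H(X|Y=y):
  Y=0: P(Y=0) = 21/53, P(X|Y=0) = (4/21, 17/21) → H(X|Y=0) = 0.70247
  Y=1: P(Y=1) = 14/53, P(X|Y=1) = (2/7, 5/7) → H(X|Y=1) = 0.86312
  Y=2: P(Y=2) = 18/53, P(X|Y=2) = (2/9, 7/9) → H(X|Y=2) = 0.76420
H(X|Y) = (21/53)·0.70247 + (14/53)·0.86312 + (18/53)·0.76420 = 0.76587 bits

I(X;Y) = H(X) - H(X|Y) = 0.77171 - 0.76587 = 0.0058 bits

Cross-check via I(X;Y) = H(X) + H(Y) - H(X,Y): computing H(Y) from the column sums and H(X,Y) from the 6 cells in the same way gives H(Y) = 1.56565 bits and H(X,Y) = 2.33152 bits, so
I(X;Y) = 0.77171 + 1.56565 - 2.33152 = 0.0058 bits ✓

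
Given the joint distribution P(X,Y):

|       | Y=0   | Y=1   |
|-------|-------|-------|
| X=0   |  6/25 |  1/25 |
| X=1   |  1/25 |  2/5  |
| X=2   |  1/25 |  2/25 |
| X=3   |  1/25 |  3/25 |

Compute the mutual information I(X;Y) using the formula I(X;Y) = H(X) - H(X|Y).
0.3436 bits

I(X;Y) = H(X) - H(X|Y)

Marginal of X (row sums):
  P(X=0) = 6/25 + 1/25 = 7/25
  P(X=1) = 1/25 + 2/5 = 11/25
  P(X=2) = 1/25 + 2/25 = 3/25
  P(X=3) = 1/25 + 3/25 = 4/25
H(X) = -[(7/25)·log₂(7/25) + (11/25)·log₂(11/25) + (3/25)·log₂(3/25) + (4/25)·log₂(4/25)]
  = 0.514220 + 0.521147 + 0.367067 + 0.423017 = 1.82545 bits

Marginal of Y (column sums):
  P(Y=0) = 6/25 + 1/25 + 1/25 + 1/25 = 9/25
  P(Y=1) = 1/25 + 2/5 + 2/25 + 3/25 = 16/25
H(X|Y) = Σ_y P(y)·H(X|Y=y):
  Y=0: P(Y=0) = 9/25, P(X|Y=0) = (2/3, 1/9, 1/9, 1/9) → H(X|Y=0) = 1.446617
  Y=1: P(Y=1) = 16/25, P(X|Y=1) = (1/16, 5/8, 1/8, 3/16) → H(X|Y=1) = 1.501614
H(X|Y) = (9/25)·1.446617 + (16/25)·1.501614 = 1.48182 bits

I(X;Y) = H(X) - H(X|Y) = 1.82545 - 1.48182 = 0.3436 bits

Cross-check via I(X;Y) = H(X) + H(Y) - H(X,Y): computing H(Y) from the column sums and H(X,Y) from the 8 cells in the same way gives H(Y) = 0.94268 bits and H(X,Y) = 2.42450 bits, so
I(X;Y) = 1.82545 + 0.94268 - 2.42450 = 0.3436 bits ✓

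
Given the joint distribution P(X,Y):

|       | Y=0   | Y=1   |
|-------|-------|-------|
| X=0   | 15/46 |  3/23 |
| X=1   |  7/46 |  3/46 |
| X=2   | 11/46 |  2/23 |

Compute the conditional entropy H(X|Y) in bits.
1.5217 bits

H(X|Y) = H(X,Y) - H(Y)

H(X,Y) = -Σ_{x,y} P(x,y) log₂ P(x,y). Per-cell terms -P(x,y)·log₂P(x,y):
  X=0: 0.5272, 0.3833
  X=1: 0.4133, 0.2569
  X=2: 0.4936, 0.3064
Sum of the 6 terms: H(X,Y) = 2.3807 bits

Marginal of Y (column sums):
  P(Y=0) = 15/46 + 7/46 + 11/46 = 33/46
  P(Y=1) = 3/23 + 3/46 + 2/23 = 13/46
H(Y) = -[(33/46)·log₂(33/46) + (13/46)·log₂(13/46)]
  = 0.3438 + 0.5152 = 0.8590 bits

H(X|Y) = H(X,Y) - H(Y) = 2.3807 - 0.8590 = 1.5217 bits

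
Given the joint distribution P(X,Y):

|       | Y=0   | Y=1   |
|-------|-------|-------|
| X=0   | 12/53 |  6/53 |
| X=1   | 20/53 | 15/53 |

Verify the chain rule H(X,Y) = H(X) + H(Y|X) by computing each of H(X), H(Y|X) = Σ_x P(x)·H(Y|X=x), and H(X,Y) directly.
H(X) = 0.9245 bits, H(Y|X) = 0.9625 bits, H(X,Y) = 1.8870 bits

Marginal of X (row sums):
  P(X=0) = 12/53 + 6/53 = 18/53
  P(X=1) = 20/53 + 15/53 = 35/53
H(X) = -[(18/53)·log₂(18/53) + (35/53)·log₂(35/53)]
  = 0.52913 + 0.39533 = 0.9245 bits

H(Y|X) = Σ_x P(x)·H(Y|X=x):
  X=0: P(X=0) = 18/53, P(Y|X=0) = (2/3, 1/3) → H(Y|X=0) = 0.91830
  X=1: P(X=1) = 35/53, P(Y|X=1) = (4/7, 3/7) → H(Y|X=1) = 0.98523
H(Y|X) = (18/53)·0.91830 + (35/53)·0.98523 = 0.9625 bits

H(X,Y) = -Σ_{x,y} P(x,y) log₂ P(x,y). Per-cell terms -P(x,y)·log₂P(x,y):
  X=0: 0.48520, 0.35581
  X=1: 0.53056, 0.51539
Sum of the 4 terms: H(X,Y) = 1.8870 bits

Chain rule check:
  H(X) + H(Y|X) = 0.9245 + 0.9625 = 1.8870 bits
  H(X,Y) = 1.8870 bits
✓ Chain rule verified.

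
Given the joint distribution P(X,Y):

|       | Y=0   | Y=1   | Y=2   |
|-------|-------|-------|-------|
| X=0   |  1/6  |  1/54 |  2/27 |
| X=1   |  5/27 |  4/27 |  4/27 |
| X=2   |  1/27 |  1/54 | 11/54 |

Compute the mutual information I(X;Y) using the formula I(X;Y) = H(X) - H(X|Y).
0.1898 bits

I(X;Y) = H(X) - H(X|Y)

Marginal of X (row sums):
  P(X=0) = 1/6 + 1/54 + 2/27 = 7/27
  P(X=1) = 5/27 + 4/27 + 4/27 = 13/27
  P(X=2) = 1/27 + 1/54 + 11/54 = 7/27
H(X) = -[(7/27)·log₂(7/27) + (13/27)·log₂(13/27) + (7/27)·log₂(7/27)]
  = 0.5049 + 0.5077 + 0.5049 = 1.5175 bits

Marginal of Y (column sums):
  P(Y=0) = 1/6 + 5/27 + 1/27 = 7/18
  P(Y=1) = 1/54 + 4/27 + 1/54 = 5/27
  P(Y=2) = 2/27 + 4/27 + 11/54 = 23/54
H(X|Y) = Σ_y P(y)·H(X|Y=y):
  Y=0: P(Y=0) = 7/18, P(X|Y=0) = (3/7, 10/21, 2/21) → H(X|Y=0) = 1.3567
  Y=1: P(Y=1) = 5/27, P(X|Y=1) = (1/10, 4/5, 1/10) → H(X|Y=1) = 0.9219
  Y=2: P(Y=2) = 23/54, P(X|Y=2) = (4/23, 8/23, 11/23) → H(X|Y=2) = 1.4777
H(X|Y) = (7/18)·1.3567 + (5/27)·0.9219 + (23/54)·1.4777 = 1.3277 bits

I(X;Y) = H(X) - H(X|Y) = 1.5175 - 1.3277 = 0.1898 bits

Cross-check via I(X;Y) = H(X) + H(Y) - H(X,Y): computing H(Y) from the column sums and H(X,Y) from the 9 cells in the same way gives H(Y) = 1.5049 bits and H(X,Y) = 2.8326 bits, so
I(X;Y) = 1.5175 + 1.5049 - 2.8326 = 0.1898 bits ✓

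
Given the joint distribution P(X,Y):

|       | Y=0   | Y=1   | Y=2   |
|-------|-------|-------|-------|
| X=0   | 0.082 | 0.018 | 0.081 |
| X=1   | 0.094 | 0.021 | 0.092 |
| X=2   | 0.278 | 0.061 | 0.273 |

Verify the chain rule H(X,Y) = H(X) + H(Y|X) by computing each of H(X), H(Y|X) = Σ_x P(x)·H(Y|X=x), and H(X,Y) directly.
H(X) = 1.3502 bits, H(Y|X) = 1.3689 bits, H(X,Y) = 2.7192 bits

Marginal of X (row sums):
  P(X=0) = 0.082 + 0.018 + 0.081 = 0.181
  P(X=1) = 0.094 + 0.021 + 0.092 = 0.207
  P(X=2) = 0.278 + 0.061 + 0.273 = 0.612
H(X) = -[0.181·log₂(0.181) + 0.207·log₂(0.207) + 0.612·log₂(0.612)]
  = 0.44633 + 0.47037 + 0.43354 = 1.3502 bits

H(Y|X) = Σ_x P(x)·H(Y|X=x):
  X=0: P(X=0) = 0.181, P(Y|X=0) = (82/181, 18/181, 81/181) → H(Y|X=0) = 1.36777
  X=1: P(X=1) = 0.207, P(Y|X=1) = (94/207, 7/69, 4/9) → H(Y|X=1) = 1.37205
  X=2: P(X=2) = 0.612, P(Y|X=2) = (139/306, 61/612, 91/204) → H(Y|X=2) = 1.36823
H(Y|X) = 0.181·1.36777 + 0.207·1.37205 + 0.612·1.36823 = 1.3689 bits

H(X,Y) = -Σ_{x,y} P(x,y) log₂ P(x,y). Per-cell terms -P(x,y)·log₂P(x,y):
  X=0: 0.29588, 0.10433, 0.29370
  X=1: 0.32065, 0.11704, 0.31668
  X=2: 0.51342, 0.24614, 0.51134
Sum of the 9 terms: H(X,Y) = 2.7192 bits

Chain rule check:
  H(X) + H(Y|X) = 1.3502 + 1.3689 = 2.7191 bits
  H(X,Y) = 2.7192 bits
✓ Chain rule verified (Δ = 0.0001 is 4-dp rounding noise: each of the three values was rounded independently).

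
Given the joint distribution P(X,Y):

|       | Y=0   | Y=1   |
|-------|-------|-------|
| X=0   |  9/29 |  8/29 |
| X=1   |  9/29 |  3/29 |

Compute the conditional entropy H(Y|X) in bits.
0.9204 bits

H(Y|X) = H(X,Y) - H(X)

H(X,Y) = -Σ_{x,y} P(x,y) log₂ P(x,y). Per-cell terms -P(x,y)·log₂P(x,y):
  X=0: 0.523879, 0.512546
  X=1: 0.523879, 0.338588
Sum of the 4 terms: H(X,Y) = 1.89889 bits

Marginal of X (row sums):
  P(X=0) = 9/29 + 8/29 = 17/29
  P(X=1) = 9/29 + 3/29 = 12/29
H(X) = -[(17/29)·log₂(17/29) + (12/29)·log₂(12/29)]
  = 0.451683 + 0.526766 = 0.97845 bits

H(Y|X) = H(X,Y) - H(X) = 1.89889 - 0.97845 = 0.9204 bits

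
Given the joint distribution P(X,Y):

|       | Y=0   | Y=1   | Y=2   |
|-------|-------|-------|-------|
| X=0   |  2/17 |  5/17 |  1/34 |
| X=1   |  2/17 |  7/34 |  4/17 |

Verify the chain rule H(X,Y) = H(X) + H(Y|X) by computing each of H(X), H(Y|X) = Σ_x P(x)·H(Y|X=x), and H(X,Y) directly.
H(X) = 0.9900 bits, H(Y|X) = 1.3660 bits, H(X,Y) = 2.3560 bits

Marginal of X (row sums):
  P(X=0) = 2/17 + 5/17 + 1/34 = 15/34
  P(X=1) = 2/17 + 7/34 + 4/17 = 19/34
H(X) = -[(15/34)·log₂(15/34) + (19/34)·log₂(19/34)]
  = 0.52084 + 0.46915 = 0.9900 bits

H(Y|X) = Σ_x P(x)·H(Y|X=x):
  X=0: P(X=0) = 15/34, P(Y|X=0) = (4/15, 2/3, 1/15) → H(Y|X=0) = 1.15894
  X=1: P(X=1) = 19/34, P(Y|X=1) = (4/19, 7/19, 8/19) → H(Y|X=1) = 1.52943
H(Y|X) = (15/34)·1.15894 + (19/34)·1.52943 = 1.3660 bits

H(X,Y) = -Σ_{x,y} P(x,y) log₂ P(x,y). Per-cell terms -P(x,y)·log₂P(x,y):
  X=0: 0.36323, 0.51927, 0.14963
  X=1: 0.36323, 0.46943, 0.49117
Sum of the 6 terms: H(X,Y) = 2.3560 bits

Chain rule check:
  H(X) + H(Y|X) = 0.9900 + 1.3660 = 2.3560 bits
  H(X,Y) = 2.3560 bits
✓ Chain rule verified.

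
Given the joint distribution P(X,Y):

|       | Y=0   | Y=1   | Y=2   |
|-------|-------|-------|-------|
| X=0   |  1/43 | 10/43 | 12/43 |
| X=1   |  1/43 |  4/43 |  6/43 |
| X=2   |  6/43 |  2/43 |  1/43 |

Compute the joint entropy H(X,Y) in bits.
2.6993 bits

H(X,Y) = -Σ_{x,y} P(x,y) log₂ P(x,y). Per-cell terms -P(x,y)·log₂P(x,y):
  X=0: 0.12619, 0.48938, 0.51385
  X=1: 0.12619, 0.31872, 0.39646
  X=2: 0.39646, 0.20587, 0.12619
Sum of the 9 terms: H(X,Y) = 2.6993 bits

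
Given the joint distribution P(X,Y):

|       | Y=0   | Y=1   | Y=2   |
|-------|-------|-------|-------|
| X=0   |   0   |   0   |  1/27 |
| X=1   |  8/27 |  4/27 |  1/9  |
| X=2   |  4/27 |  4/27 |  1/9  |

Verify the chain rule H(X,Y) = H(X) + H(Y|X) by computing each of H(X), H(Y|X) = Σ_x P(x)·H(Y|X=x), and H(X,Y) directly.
H(X) = 1.1750 bits, H(Y|X) = 1.4499 bits, H(X,Y) = 2.6249 bits

Marginal of X (row sums):
  P(X=0) = 0 + 0 + 1/27 = 1/27
  P(X=1) = 8/27 + 4/27 + 1/9 = 5/9
  P(X=2) = 4/27 + 4/27 + 1/9 = 11/27
H(X) = -[(1/27)·log₂(1/27) + (5/9)·log₂(5/9) + (11/27)·log₂(11/27)]
  = 0.17611 + 0.47111 + 0.52778 = 1.1750 bits

H(Y|X) = Σ_x P(x)·H(Y|X=x):
  X=0: P(X=0) = 1/27, P(Y|X=0) = (0, 0, 1) → H(Y|X=0) = 0.00000
  X=1: P(X=1) = 5/9, P(Y|X=1) = (8/15, 4/15, 1/5) → H(Y|X=1) = 1.45656
  X=2: P(X=2) = 11/27, P(Y|X=2) = (4/11, 4/11, 3/11) → H(Y|X=2) = 1.57262
H(Y|X) = (1/27)·0.00000 + (5/9)·1.45656 + (11/27)·1.57262 = 1.4499 bits

H(X,Y) = -Σ_{x,y} P(x,y) log₂ P(x,y). Per-cell terms -P(x,y)·log₂P(x,y):
  X=0: 0.00000, 0.00000, 0.17611
  X=1: 0.51997, 0.40813, 0.35221
  X=2: 0.40813, 0.40813, 0.35221
  (cells with P = 0 contribute 0)
Sum of the 9 terms: H(X,Y) = 2.6249 bits

Chain rule check:
  H(X) + H(Y|X) = 1.1750 + 1.4499 = 2.6249 bits
  H(X,Y) = 2.6249 bits
✓ Chain rule verified.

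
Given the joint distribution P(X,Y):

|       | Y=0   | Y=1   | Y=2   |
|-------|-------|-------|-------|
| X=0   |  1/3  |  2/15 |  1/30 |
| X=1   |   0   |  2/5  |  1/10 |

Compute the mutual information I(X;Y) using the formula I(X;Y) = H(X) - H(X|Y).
0.4591 bits

I(X;Y) = H(X) - H(X|Y)

Marginal of X (row sums):
  P(X=0) = 1/3 + 2/15 + 1/30 = 1/2
  P(X=1) = 0 + 2/5 + 1/10 = 1/2
H(X) = -[(1/2)·log₂(1/2) + (1/2)·log₂(1/2)]
  = 0.500000 + 0.500000 = 1.000000 bits

Marginal of Y (column sums):
  P(Y=0) = 1/3 + 0 = 1/3
  P(Y=1) = 2/15 + 2/5 = 8/15
  P(Y=2) = 1/30 + 1/10 = 2/15
H(X|Y) = Σ_y P(y)·H(X|Y=y):
  Y=0: P(Y=0) = 1/3, P(X|Y=0) = (1, 0) → H(X|Y=0) = 0.000000
  Y=1: P(Y=1) = 8/15, P(X|Y=1) = (1/4, 3/4) → H(X|Y=1) = 0.811278
  Y=2: P(Y=2) = 2/15, P(X|Y=2) = (1/4, 3/4) → H(X|Y=2) = 0.811278
H(X|Y) = (1/3)·0.000000 + (8/15)·0.811278 + (2/15)·0.811278 = 0.540852 bits

I(X;Y) = H(X) - H(X|Y) = 1.000000 - 0.540852 = 0.4591 bits

Cross-check via I(X;Y) = H(X) + H(Y) - H(X,Y): computing H(Y) from the column sums and H(X,Y) from the 6 cells in the same way gives H(Y) = 1.399581 bits and H(X,Y) = 1.940433 bits, so
I(X;Y) = 1.000000 + 1.399581 - 1.940433 = 0.4591 bits ✓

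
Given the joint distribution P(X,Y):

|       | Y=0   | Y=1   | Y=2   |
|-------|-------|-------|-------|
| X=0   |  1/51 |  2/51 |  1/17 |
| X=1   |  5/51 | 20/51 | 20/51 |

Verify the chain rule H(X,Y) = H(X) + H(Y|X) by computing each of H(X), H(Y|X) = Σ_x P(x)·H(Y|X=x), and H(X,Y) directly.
H(X) = 0.5226 bits, H(Y|X) = 1.4000 bits, H(X,Y) = 1.9226 bits

Marginal of X (row sums):
  P(X=0) = 1/51 + 2/51 + 1/17 = 2/17
  P(X=1) = 5/51 + 20/51 + 20/51 = 15/17
H(X) = -[(2/17)·log₂(2/17) + (15/17)·log₂(15/17)]
  = 0.36323 + 0.15933 = 0.5226 bits

H(Y|X) = Σ_x P(x)·H(Y|X=x):
  X=0: P(X=0) = 2/17, P(Y|X=0) = (1/6, 1/3, 1/2) → H(Y|X=0) = 1.45915
  X=1: P(X=1) = 15/17, P(Y|X=1) = (1/9, 4/9, 4/9) → H(Y|X=1) = 1.39215
H(Y|X) = (2/17)·1.45915 + (15/17)·1.39215 = 1.4000 bits

H(X,Y) = -Σ_{x,y} P(x,y) log₂ P(x,y). Per-cell terms -P(x,y)·log₂P(x,y):
  X=0: 0.11122, 0.18323, 0.24044
  X=1: 0.32848, 0.52961, 0.52961
Sum of the 6 terms: H(X,Y) = 1.9226 bits

Chain rule check:
  H(X) + H(Y|X) = 0.5226 + 1.4000 = 1.9226 bits
  H(X,Y) = 1.9226 bits
✓ Chain rule verified.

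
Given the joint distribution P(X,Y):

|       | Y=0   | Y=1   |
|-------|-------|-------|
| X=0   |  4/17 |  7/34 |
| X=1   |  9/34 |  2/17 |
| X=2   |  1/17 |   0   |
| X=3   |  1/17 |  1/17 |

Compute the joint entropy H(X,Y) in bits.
2.5527 bits

H(X,Y) = -Σ_{x,y} P(x,y) log₂ P(x,y). Per-cell terms -P(x,y)·log₂P(x,y):
  X=0: 0.49117, 0.46943
  X=1: 0.50758, 0.36323
  X=2: 0.24044, 0.00000
  X=3: 0.24044, 0.24044
  (cells with P = 0 contribute 0)
Sum of the 8 terms: H(X,Y) = 2.5527 bits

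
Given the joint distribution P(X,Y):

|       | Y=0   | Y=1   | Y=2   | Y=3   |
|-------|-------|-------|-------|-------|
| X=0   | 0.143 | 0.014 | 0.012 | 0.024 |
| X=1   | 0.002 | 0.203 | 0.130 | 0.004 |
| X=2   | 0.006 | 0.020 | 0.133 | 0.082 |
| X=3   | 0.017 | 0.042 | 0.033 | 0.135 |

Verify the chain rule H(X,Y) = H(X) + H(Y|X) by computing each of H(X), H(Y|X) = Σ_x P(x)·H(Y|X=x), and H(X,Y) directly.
H(X) = 1.9675 bits, H(Y|X) = 1.3097 bits, H(X,Y) = 3.2772 bits

Marginal of X (row sums):
  P(X=0) = 0.143 + 0.014 + 0.012 + 0.024 = 0.193
  P(X=1) = 0.002 + 0.203 + 0.130 + 0.004 = 0.339
  P(X=2) = 0.006 + 0.020 + 0.133 + 0.082 = 0.241
  P(X=3) = 0.017 + 0.042 + 0.033 + 0.135 = 0.227
H(X) = -[0.193·log₂(0.193) + 0.339·log₂(0.339) + 0.241·log₂(0.241) + 0.227·log₂(0.227)]
  = 0.45805 + 0.52906 + 0.49475 + 0.48561 = 1.9675 bits

H(Y|X) = Σ_x P(x)·H(Y|X=x):
  X=0: P(X=0) = 0.193, P(Y|X=0) = (143/193, 14/193, 12/193, 24/193) → H(Y|X=0) = 1.21824
  X=1: P(X=1) = 0.339, P(Y|X=1) = (2/339, 203/339, 130/339, 4/339) → H(Y|X=1) = 1.09254
  X=2: P(X=2) = 0.241, P(Y|X=2) = (6/241, 20/241, 133/241, 82/241) → H(Y|X=2) = 1.43314
  X=3: P(X=3) = 0.227, P(Y|X=3) = (17/227, 42/227, 33/227, 135/227) → H(Y|X=3) = 1.58074
H(Y|X) = 0.193·1.21824 + 0.339·1.09254 + 0.241·1.43314 + 0.227·1.58074 = 1.3097 bits

H(X,Y) = -Σ_{x,y} P(x,y) log₂ P(x,y). Per-cell terms -P(x,y)·log₂P(x,y):
  X=0: 0.40125, 0.08622, 0.07657, 0.12914
  X=1: 0.01793, 0.46699, 0.38264, 0.03186
  X=2: 0.04428, 0.11288, 0.38710, 0.29588
  X=3: 0.09993, 0.19209, 0.16241, 0.39001
Sum of the 16 terms: H(X,Y) = 3.2772 bits

Chain rule check:
  H(X) + H(Y|X) = 1.9675 + 1.3097 = 3.2772 bits
  H(X,Y) = 3.2772 bits
✓ Chain rule verified.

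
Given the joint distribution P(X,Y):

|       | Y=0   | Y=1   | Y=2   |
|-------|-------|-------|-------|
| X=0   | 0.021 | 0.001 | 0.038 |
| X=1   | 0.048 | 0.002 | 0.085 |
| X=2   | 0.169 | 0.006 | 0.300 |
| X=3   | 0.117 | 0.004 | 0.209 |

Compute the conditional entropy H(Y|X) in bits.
1.0302 bits

H(Y|X) = H(X,Y) - H(X)

H(X,Y) = -Σ_{x,y} P(x,y) log₂ P(x,y). Per-cell terms -P(x,y)·log₂P(x,y):
  X=0: 0.11704, 0.00997, 0.17928
  X=1: 0.21028, 0.01793, 0.30229
  X=2: 0.43347, 0.04428, 0.52109
  X=3: 0.36216, 0.03186, 0.47201
Sum of the 12 terms: H(X,Y) = 2.7017 bits

Marginal of X (row sums):
  P(X=0) = 0.021 + 0.001 + 0.038 = 0.060
  P(X=1) = 0.048 + 0.002 + 0.085 = 0.135
  P(X=2) = 0.169 + 0.006 + 0.300 = 0.475
  P(X=3) = 0.117 + 0.004 + 0.209 = 0.330
H(X) = -[0.060·log₂(0.060) + 0.135·log₂(0.135) + 0.475·log₂(0.475) + 0.330·log₂(0.330)]
  = 0.24353 + 0.39001 + 0.51015 + 0.52782 = 1.6715 bits

H(Y|X) = H(X,Y) - H(X) = 2.7017 - 1.6715 = 1.0302 bits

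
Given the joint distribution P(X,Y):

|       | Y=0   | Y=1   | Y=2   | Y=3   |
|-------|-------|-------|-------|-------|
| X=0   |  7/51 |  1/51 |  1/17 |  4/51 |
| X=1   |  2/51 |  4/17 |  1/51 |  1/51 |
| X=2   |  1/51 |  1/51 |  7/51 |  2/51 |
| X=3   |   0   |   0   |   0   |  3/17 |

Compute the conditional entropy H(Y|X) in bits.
1.2074 bits

H(Y|X) = H(X,Y) - H(X)

H(X,Y) = -Σ_{x,y} P(x,y) log₂ P(x,y). Per-cell terms -P(x,y)·log₂P(x,y):
  X=0: 0.39324, 0.11122, 0.24044, 0.28803
  X=1: 0.18323, 0.49117, 0.11122, 0.11122
  X=2: 0.11122, 0.11122, 0.39324, 0.18323
  X=3: 0.00000, 0.00000, 0.00000, 0.44162
  (cells with P = 0 contribute 0)
Sum of the 16 terms: H(X,Y) = 3.1703 bits

Marginal of X (row sums):
  P(X=0) = 7/51 + 1/51 + 1/17 + 4/51 = 5/17
  P(X=1) = 2/51 + 4/17 + 1/51 + 1/51 = 16/51
  P(X=2) = 1/51 + 1/51 + 7/51 + 2/51 = 11/51
  P(X=3) = 0 + 0 + 0 + 3/17 = 3/17
H(X) = -[(5/17)·log₂(5/17) + (16/51)·log₂(16/51) + (11/51)·log₂(11/51) + (3/17)·log₂(3/17)]
  = 0.51927 + 0.52468 + 0.47731 + 0.44162 = 1.9629 bits

H(Y|X) = H(X,Y) - H(X) = 3.1703 - 1.9629 = 1.2074 bits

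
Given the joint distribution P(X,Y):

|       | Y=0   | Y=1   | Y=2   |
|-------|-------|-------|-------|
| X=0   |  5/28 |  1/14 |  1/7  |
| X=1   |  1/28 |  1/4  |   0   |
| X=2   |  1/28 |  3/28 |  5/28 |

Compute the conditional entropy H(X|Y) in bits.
1.1991 bits

H(X|Y) = H(X,Y) - H(Y)

H(X,Y) = -Σ_{x,y} P(x,y) log₂ P(x,y). Per-cell terms -P(x,y)·log₂P(x,y):
  X=0: 0.44383, 0.27195, 0.40105
  X=1: 0.17169, 0.50000, 0.00000
  X=2: 0.17169, 0.34526, 0.44383
  (cells with P = 0 contribute 0)
Sum of the 9 terms: H(X,Y) = 2.7493 bits

Marginal of Y (column sums):
  P(Y=0) = 5/28 + 1/28 + 1/28 = 1/4
  P(Y=1) = 1/14 + 1/4 + 3/28 = 3/7
  P(Y=2) = 1/7 + 0 + 5/28 = 9/28
H(Y) = -[(1/4)·log₂(1/4) + (3/7)·log₂(3/7) + (9/28)·log₂(9/28)]
  = 0.50000 + 0.52388 + 0.52632 = 1.5502 bits

H(X|Y) = H(X,Y) - H(Y) = 2.7493 - 1.5502 = 1.1991 bits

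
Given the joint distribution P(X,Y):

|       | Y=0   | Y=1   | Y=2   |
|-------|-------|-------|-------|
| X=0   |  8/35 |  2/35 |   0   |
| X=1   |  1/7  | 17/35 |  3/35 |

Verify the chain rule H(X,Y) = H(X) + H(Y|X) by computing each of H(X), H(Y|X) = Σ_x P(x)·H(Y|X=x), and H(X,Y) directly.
H(X) = 0.8631 bits, H(Y|X) = 1.0704 bits, H(X,Y) = 1.9335 bits

Marginal of X (row sums):
  P(X=0) = 8/35 + 2/35 + 0 = 2/7
  P(X=1) = 1/7 + 17/35 + 3/35 = 5/7
H(X) = -[(2/7)·log₂(2/7) + (5/7)·log₂(5/7)]
  = 0.51639 + 0.34673 = 0.8631 bits

H(Y|X) = Σ_x P(x)·H(Y|X=x):
  X=0: P(X=0) = 2/7, P(Y|X=0) = (4/5, 1/5, 0) → H(Y|X=0) = 0.72193
  X=1: P(X=1) = 5/7, P(Y|X=1) = (1/5, 17/25, 3/25) → H(Y|X=1) = 1.20980
H(Y|X) = (2/7)·0.72193 + (5/7)·1.20980 = 1.0704 bits

H(X,Y) = -Σ_{x,y} P(x,y) log₂ P(x,y). Per-cell terms -P(x,y)·log₂P(x,y):
  X=0: 0.48669, 0.23596, 0.00000
  X=1: 0.40105, 0.50603, 0.30380
  (cells with P = 0 contribute 0)
Sum of the 6 terms: H(X,Y) = 1.9335 bits

Chain rule check:
  H(X) + H(Y|X) = 0.8631 + 1.0704 = 1.9335 bits
  H(X,Y) = 1.9335 bits
✓ Chain rule verified.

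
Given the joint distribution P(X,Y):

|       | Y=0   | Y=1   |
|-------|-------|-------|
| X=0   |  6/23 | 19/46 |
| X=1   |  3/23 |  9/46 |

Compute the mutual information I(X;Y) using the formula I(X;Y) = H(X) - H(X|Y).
0.0001 bits

I(X;Y) = H(X) - H(X|Y)

Marginal of X (row sums):
  P(X=0) = 6/23 + 19/46 = 31/46
  P(X=1) = 3/23 + 9/46 = 15/46
H(X) = -[(31/46)·log₂(31/46) + (15/46)·log₂(15/46)]
  = 0.3837 + 0.5272 = 0.9109 bits

Marginal of Y (column sums):
  P(Y=0) = 6/23 + 3/23 = 9/23
  P(Y=1) = 19/46 + 9/46 = 14/23
H(X|Y) = Σ_y P(y)·H(X|Y=y):
  Y=0: P(Y=0) = 9/23, P(X|Y=0) = (2/3, 1/3) → H(X|Y=0) = 0.9183
  Y=1: P(Y=1) = 14/23, P(X|Y=1) = (19/28, 9/28) → H(X|Y=1) = 0.9059
H(X|Y) = (9/23)·0.9183 + (14/23)·0.9059 = 0.9108 bits

I(X;Y) = H(X) - H(X|Y) = 0.9109 - 0.9108 = 0.0001 bits

Cross-check via I(X;Y) = H(X) + H(Y) - H(X,Y): computing H(Y) from the column sums and H(X,Y) from the 4 cells in the same way gives H(Y) = 0.9656 bits and H(X,Y) = 1.8764 bits, so
I(X;Y) = 0.9109 + 0.9656 - 1.8764 = 0.0001 bits ✓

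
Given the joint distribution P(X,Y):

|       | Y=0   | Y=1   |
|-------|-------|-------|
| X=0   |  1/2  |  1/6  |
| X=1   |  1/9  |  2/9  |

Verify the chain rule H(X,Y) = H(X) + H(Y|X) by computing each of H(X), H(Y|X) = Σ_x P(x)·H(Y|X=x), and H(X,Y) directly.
H(X) = 0.9183 bits, H(Y|X) = 0.8470 bits, H(X,Y) = 1.7652 bits

Marginal of X (row sums):
  P(X=0) = 1/2 + 1/6 = 2/3
  P(X=1) = 1/9 + 2/9 = 1/3
H(X) = -[(2/3)·log₂(2/3) + (1/3)·log₂(1/3)]
  = 0.3900 + 0.5283 = 0.9183 bits

H(Y|X) = Σ_x P(x)·H(Y|X=x):
  X=0: P(X=0) = 2/3, P(Y|X=0) = (3/4, 1/4) → H(Y|X=0) = 0.8113
  X=1: P(X=1) = 1/3, P(Y|X=1) = (1/3, 2/3) → H(Y|X=1) = 0.9183
H(Y|X) = (2/3)·0.8113 + (1/3)·0.9183 = 0.8470 bits

H(X,Y) = -Σ_{x,y} P(x,y) log₂ P(x,y). Per-cell terms -P(x,y)·log₂P(x,y):
  X=0: 0.5000, 0.4308
  X=1: 0.3522, 0.4822
Sum of the 4 terms: H(X,Y) = 1.7652 bits

Chain rule check:
  H(X) + H(Y|X) = 0.9183 + 0.8470 = 1.7653 bits
  H(X,Y) = 1.7652 bits
✓ Chain rule verified (Δ = 0.0001 is 4-dp rounding noise: each of the three values was rounded independently).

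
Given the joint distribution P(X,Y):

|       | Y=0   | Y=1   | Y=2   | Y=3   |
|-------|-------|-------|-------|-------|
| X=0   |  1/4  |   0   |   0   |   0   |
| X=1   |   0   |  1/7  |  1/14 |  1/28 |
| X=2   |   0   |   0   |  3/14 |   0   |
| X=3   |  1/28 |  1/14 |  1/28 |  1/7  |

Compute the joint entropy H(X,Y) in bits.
2.8373 bits

H(X,Y) = -Σ_{x,y} P(x,y) log₂ P(x,y). Per-cell terms -P(x,y)·log₂P(x,y):
  X=0: 0.50000, 0.00000, 0.00000, 0.00000
  X=1: 0.00000, 0.40105, 0.27195, 0.17169
  X=2: 0.00000, 0.00000, 0.47623, 0.00000
  X=3: 0.17169, 0.27195, 0.17169, 0.40105
  (cells with P = 0 contribute 0)
Sum of the 16 terms: H(X,Y) = 2.8373 bits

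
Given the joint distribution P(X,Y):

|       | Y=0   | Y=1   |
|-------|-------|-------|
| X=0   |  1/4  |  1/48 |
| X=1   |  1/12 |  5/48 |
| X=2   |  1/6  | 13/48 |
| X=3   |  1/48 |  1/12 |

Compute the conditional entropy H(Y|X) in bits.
0.7864 bits

H(Y|X) = H(X,Y) - H(X)

H(X,Y) = -Σ_{x,y} P(x,y) log₂ P(x,y). Per-cell terms -P(x,y)·log₂P(x,y):
  X=0: 0.5000, 0.1164
  X=1: 0.2987, 0.3399
  X=2: 0.4308, 0.5104
  X=3: 0.1164, 0.2987
Sum of the 8 terms: H(X,Y) = 2.6113 bits

Marginal of X (row sums):
  P(X=0) = 1/4 + 1/48 = 13/48
  P(X=1) = 1/12 + 5/48 = 3/16
  P(X=2) = 1/6 + 13/48 = 7/16
  P(X=3) = 1/48 + 1/12 = 5/48
H(X) = -[(13/48)·log₂(13/48) + (3/16)·log₂(3/16) + (7/16)·log₂(7/16) + (5/48)·log₂(5/48)]
  = 0.5104 + 0.4528 + 0.5218 + 0.3399 = 1.8249 bits

H(Y|X) = H(X,Y) - H(X) = 2.6113 - 1.8249 = 0.7864 bits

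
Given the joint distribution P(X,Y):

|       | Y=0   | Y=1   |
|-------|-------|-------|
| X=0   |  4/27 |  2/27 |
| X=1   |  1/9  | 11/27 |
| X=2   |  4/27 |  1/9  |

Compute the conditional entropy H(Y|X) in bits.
0.8482 bits

H(Y|X) = H(X,Y) - H(X)

H(X,Y) = -Σ_{x,y} P(x,y) log₂ P(x,y). Per-cell terms -P(x,y)·log₂P(x,y):
  X=0: 0.40813, 0.27814
  X=1: 0.35221, 0.52778
  X=2: 0.40813, 0.35221
Sum of the 6 terms: H(X,Y) = 2.3266 bits

Marginal of X (row sums):
  P(X=0) = 4/27 + 2/27 = 2/9
  P(X=1) = 1/9 + 11/27 = 14/27
  P(X=2) = 4/27 + 1/9 = 7/27
H(X) = -[(2/9)·log₂(2/9) + (14/27)·log₂(14/27) + (7/27)·log₂(7/27)]
  = 0.48221 + 0.49131 + 0.50492 = 1.4784 bits

H(Y|X) = H(X,Y) - H(X) = 2.3266 - 1.4784 = 0.8482 bits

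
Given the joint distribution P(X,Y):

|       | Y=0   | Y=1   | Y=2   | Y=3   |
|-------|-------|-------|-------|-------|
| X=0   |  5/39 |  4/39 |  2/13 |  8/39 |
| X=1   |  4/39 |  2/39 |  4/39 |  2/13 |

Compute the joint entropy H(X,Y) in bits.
2.9103 bits

H(X,Y) = -Σ_{x,y} P(x,y) log₂ P(x,y). Per-cell terms -P(x,y)·log₂P(x,y):
  X=0: 0.37993, 0.33696, 0.41545, 0.46880
  X=1: 0.33696, 0.21976, 0.33696, 0.41545
Sum of the 8 terms: H(X,Y) = 2.9103 bits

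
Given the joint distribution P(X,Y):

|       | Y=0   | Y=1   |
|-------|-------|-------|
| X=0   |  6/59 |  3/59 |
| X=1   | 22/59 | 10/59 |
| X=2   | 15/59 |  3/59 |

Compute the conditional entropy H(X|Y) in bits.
1.3963 bits

H(X|Y) = H(X,Y) - H(Y)

H(X,Y) = -Σ_{x,y} P(x,y) log₂ P(x,y). Per-cell terms -P(x,y)·log₂P(x,y):
  X=0: 0.335357, 0.218526
  X=1: 0.530689, 0.434019
  X=2: 0.502310, 0.218526
Sum of the 6 terms: H(X,Y) = 2.23943 bits

Marginal of Y (column sums):
  P(Y=0) = 6/59 + 22/59 + 15/59 = 43/59
  P(Y=1) = 3/59 + 10/59 + 3/59 = 16/59
H(Y) = -[(43/59)·log₂(43/59) + (16/59)·log₂(16/59)]
  = 0.332615 + 0.510547 = 0.84316 bits

H(X|Y) = H(X,Y) - H(Y) = 2.23943 - 0.84316 = 1.3963 bits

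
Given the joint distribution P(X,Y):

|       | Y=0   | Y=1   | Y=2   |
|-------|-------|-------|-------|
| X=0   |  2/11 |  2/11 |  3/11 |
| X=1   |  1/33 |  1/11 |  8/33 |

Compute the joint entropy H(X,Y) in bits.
2.3685 bits

H(X,Y) = -Σ_{x,y} P(x,y) log₂ P(x,y). Per-cell terms -P(x,y)·log₂P(x,y):
  X=0: 0.44717, 0.44717, 0.51122
  X=1: 0.15286, 0.31449, 0.49561
Sum of the 6 terms: H(X,Y) = 2.3685 bits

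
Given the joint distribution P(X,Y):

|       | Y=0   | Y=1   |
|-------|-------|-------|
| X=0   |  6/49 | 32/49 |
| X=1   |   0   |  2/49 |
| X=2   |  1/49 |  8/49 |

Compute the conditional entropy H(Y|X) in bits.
0.5804 bits

H(Y|X) = H(X,Y) - H(X)

H(X,Y) = -Σ_{x,y} P(x,y) log₂ P(x,y). Per-cell terms -P(x,y)·log₂P(x,y):
  X=0: 0.37099, 0.40144
  X=1: 0.00000, 0.18836
  X=2: 0.11459, 0.42689
  (cells with P = 0 contribute 0)
Sum of the 6 terms: H(X,Y) = 1.50227 bits

Marginal of X (row sums):
  P(X=0) = 6/49 + 32/49 = 38/49
  P(X=1) = 0 + 2/49 = 2/49
  P(X=2) = 1/49 + 8/49 = 9/49
H(X) = -[(38/49)·log₂(38/49) + (2/49)·log₂(2/49) + (9/49)·log₂(9/49)]
  = 0.28444 + 0.18836 + 0.44904 = 0.92184 bits

H(Y|X) = H(X,Y) - H(X) = 1.50227 - 0.92184 = 0.5804 bits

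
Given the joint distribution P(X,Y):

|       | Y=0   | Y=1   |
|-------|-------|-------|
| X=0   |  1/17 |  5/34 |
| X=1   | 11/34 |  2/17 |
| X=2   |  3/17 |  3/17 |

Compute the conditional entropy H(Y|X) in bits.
0.8997 bits

H(Y|X) = H(X,Y) - H(X)

H(X,Y) = -Σ_{x,y} P(x,y) log₂ P(x,y). Per-cell terms -P(x,y)·log₂P(x,y):
  X=0: 0.24044, 0.40670
  X=1: 0.52672, 0.36323
  X=2: 0.44162, 0.44162
Sum of the 6 terms: H(X,Y) = 2.4203 bits

Marginal of X (row sums):
  P(X=0) = 1/17 + 5/34 = 7/34
  P(X=1) = 11/34 + 2/17 = 15/34
  P(X=2) = 3/17 + 3/17 = 6/17
H(X) = -[(7/34)·log₂(7/34) + (15/34)·log₂(15/34) + (6/17)·log₂(6/17)]
  = 0.46943 + 0.52084 + 0.53029 = 1.5206 bits

H(Y|X) = H(X,Y) - H(X) = 2.4203 - 1.5206 = 0.8997 bits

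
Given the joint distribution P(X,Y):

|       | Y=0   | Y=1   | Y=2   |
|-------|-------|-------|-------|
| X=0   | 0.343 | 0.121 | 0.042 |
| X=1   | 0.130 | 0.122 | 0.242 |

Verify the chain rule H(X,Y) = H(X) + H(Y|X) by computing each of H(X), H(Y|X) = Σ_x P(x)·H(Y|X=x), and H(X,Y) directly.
H(X) = 0.9999 bits, H(Y|X) = 1.3386 bits, H(X,Y) = 2.3385 bits

Marginal of X (row sums):
  P(X=0) = 0.343 + 0.121 + 0.042 = 0.506
  P(X=1) = 0.130 + 0.122 + 0.242 = 0.494
H(X) = -[0.506·log₂(0.506) + 0.494·log₂(0.494)]
  = 0.49729 + 0.50260 = 0.9999 bits

H(Y|X) = Σ_x P(x)·H(Y|X=x):
  X=0: P(X=0) = 0.506, P(Y|X=0) = (343/506, 11/46, 21/253) → H(Y|X=0) = 1.17187
  X=1: P(X=1) = 0.494, P(Y|X=1) = (5/19, 61/247, 121/247) → H(Y|X=1) = 1.50945
H(Y|X) = 0.506·1.17187 + 0.494·1.50945 = 1.3386 bits

H(X,Y) = -Σ_{x,y} P(x,y) log₂ P(x,y). Per-cell terms -P(x,y)·log₂P(x,y):
  X=0: 0.52950, 0.36868, 0.19209
  X=1: 0.38264, 0.37028, 0.49535
Sum of the 6 terms: H(X,Y) = 2.3385 bits

Chain rule check:
  H(X) + H(Y|X) = 0.9999 + 1.3386 = 2.3385 bits
  H(X,Y) = 2.3385 bits
✓ Chain rule verified.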